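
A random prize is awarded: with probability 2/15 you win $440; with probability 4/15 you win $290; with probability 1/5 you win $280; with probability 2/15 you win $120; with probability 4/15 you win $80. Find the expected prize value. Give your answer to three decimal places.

229.333

E[payout] = 440·2/15 + 290·4/15 + 280·1/5 + 120·2/15 + 80·4/15
 = 176/3 + 232/3 + 56 + 16 + 64/3
 = 688/3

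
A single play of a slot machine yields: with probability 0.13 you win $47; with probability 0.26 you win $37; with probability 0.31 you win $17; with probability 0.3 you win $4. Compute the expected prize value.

22.2

E[payout] = 47·0.13 + 37·0.26 + 17·0.31 + 4·0.3
 = 6.11 + 9.62 + 5.27 + 1.2
 = 22.2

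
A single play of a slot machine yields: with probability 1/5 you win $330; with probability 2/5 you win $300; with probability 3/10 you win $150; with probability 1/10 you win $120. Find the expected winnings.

E[payout] = 330·1/5 + 300·2/5 + 150·3/10 + 120·1/10
 = 66 + 120 + 45 + 12
 = 243

243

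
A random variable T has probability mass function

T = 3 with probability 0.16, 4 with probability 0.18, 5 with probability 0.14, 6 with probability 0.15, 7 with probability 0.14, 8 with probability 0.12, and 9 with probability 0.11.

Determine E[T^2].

E[T^2] = Σ t^2·P(T=t)
 = 9·0.16 + 16·0.18 + 25·0.14 + 36·0.15 + 49·0.14 + 64·0.12 + 81·0.11
 = 1.44 + 2.88 + 3.5 + 5.4 + 6.86 + 7.68 + 8.91
 = 36.67

36.67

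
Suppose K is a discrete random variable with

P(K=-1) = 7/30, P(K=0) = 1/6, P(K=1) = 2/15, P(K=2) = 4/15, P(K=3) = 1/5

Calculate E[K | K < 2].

P(K < 2) = 7/30 + 1/6 + 2/15 = 8/15.
E[K | K < 2] = [(-1)·7/30 + 0·1/6 + 1·2/15] / (8/15)
 = -1/10 / (8/15)
 = -3/16

-0.1875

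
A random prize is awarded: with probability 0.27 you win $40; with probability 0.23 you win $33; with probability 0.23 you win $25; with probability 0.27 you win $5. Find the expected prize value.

E[payout] = 40·0.27 + 33·0.23 + 25·0.23 + 5·0.27
 = 10.8 + 7.59 + 5.75 + 1.35
 = 25.49

25.49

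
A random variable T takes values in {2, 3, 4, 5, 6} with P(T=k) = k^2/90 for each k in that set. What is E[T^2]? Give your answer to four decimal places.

E[T^2] = Σ t^2·P(T=t)
 = 4·2/45 + 9·1/10 + 16·8/45 + 25·5/18 + 36·2/5
 = 8/45 + 9/10 + 128/45 + 125/18 + 72/5
 = 379/15

25.2667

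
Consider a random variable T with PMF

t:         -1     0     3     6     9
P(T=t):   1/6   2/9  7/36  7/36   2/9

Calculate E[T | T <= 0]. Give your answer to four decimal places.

-0.4286

P(T <= 0) = 1/6 + 2/9 = 7/18.
E[T | T <= 0] = [(-1)·1/6 + 0·2/9] / (7/18)
 = -1/6 / (7/18)
 = -3/7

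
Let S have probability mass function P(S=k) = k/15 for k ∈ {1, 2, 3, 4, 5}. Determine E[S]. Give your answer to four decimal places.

E[S] = Σ s·P(S=s)
 = 1·1/15 + 2·2/15 + 3·1/5 + 4·4/15 + 5·1/3
 = 1/15 + 4/15 + 3/5 + 16/15 + 5/3
 = 11/3

3.6667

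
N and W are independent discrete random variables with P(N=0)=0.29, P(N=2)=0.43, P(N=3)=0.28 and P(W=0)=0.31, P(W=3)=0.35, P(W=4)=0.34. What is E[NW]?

E[NW] = Σ_n Σ_w nw · P(N=n)P(W=w)
 = 0·0.0899 + 0·0.1015 + 0·0.0986 + 0·0.1333 + 6·0.1505 + 8·0.1462 + 0·0.0868 + 9·0.098 + 12·0.0952
 = 0 + 0 + 0 + 0 + 0.903 + 1.1696 + 0 + 0.882 + 1.1424
 = 4.097

4.097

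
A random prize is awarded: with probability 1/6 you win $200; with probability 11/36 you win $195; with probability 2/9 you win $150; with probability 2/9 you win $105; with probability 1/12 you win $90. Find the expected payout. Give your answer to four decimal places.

157.0833

E[payout] = 200·1/6 + 195·11/36 + 150·2/9 + 105·2/9 + 90·1/12
 = 100/3 + 715/12 + 100/3 + 70/3 + 15/2
 = 1885/12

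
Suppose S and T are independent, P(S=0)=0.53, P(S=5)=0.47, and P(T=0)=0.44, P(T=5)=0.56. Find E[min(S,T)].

1.316

E[min(S,T)] = Σ_s Σ_t min(s,t) · P(S=s)P(T=t)
 = 0·0.2332 + 0·0.2968 + 0·0.2068 + 5·0.2632
 = 0 + 0 + 0 + 1.316
 = 1.316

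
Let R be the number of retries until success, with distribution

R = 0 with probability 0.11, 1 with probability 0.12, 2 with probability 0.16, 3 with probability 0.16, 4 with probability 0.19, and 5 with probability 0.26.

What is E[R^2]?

E[R^2] = Σ r^2·P(R=r)
 = 0·0.11 + 1·0.12 + 4·0.16 + 9·0.16 + 16·0.19 + 25·0.26
 = 0 + 0.12 + 0.64 + 1.44 + 3.04 + 6.5
 = 11.74

11.74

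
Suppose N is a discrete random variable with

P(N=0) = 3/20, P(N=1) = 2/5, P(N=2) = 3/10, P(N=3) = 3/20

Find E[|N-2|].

E[|N-2|] = Σ |n-2|·P(N=n)
 = 2·3/20 + 1·2/5 + 0·3/10 + 1·3/20
 = 3/10 + 2/5 + 0 + 3/20
 = 17/20

0.85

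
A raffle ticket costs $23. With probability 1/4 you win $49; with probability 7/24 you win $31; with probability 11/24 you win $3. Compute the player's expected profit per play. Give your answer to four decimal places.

-0.3333

E[payout] = 49·1/4 + 31·7/24 + 3·11/24
 = 49/4 + 217/24 + 11/8
 = 68/3
Net = 68/3 - 23 = -1/3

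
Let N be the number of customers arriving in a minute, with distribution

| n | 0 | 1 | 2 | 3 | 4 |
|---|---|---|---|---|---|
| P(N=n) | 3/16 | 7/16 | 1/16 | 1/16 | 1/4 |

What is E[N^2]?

E[N^2] = Σ n^2·P(N=n)
 = 0·3/16 + 1·7/16 + 4·1/16 + 9·1/16 + 16·1/4
 = 0 + 7/16 + 1/4 + 9/16 + 4
 = 21/4

5.25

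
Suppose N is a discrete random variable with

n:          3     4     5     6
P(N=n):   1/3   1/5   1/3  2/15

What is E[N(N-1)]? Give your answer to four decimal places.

15.0667

E[N(N-1)] = Σ n(n-1)·P(N=n)
 = 6·1/3 + 12·1/5 + 20·1/3 + 30·2/15
 = 2 + 12/5 + 20/3 + 4
 = 226/15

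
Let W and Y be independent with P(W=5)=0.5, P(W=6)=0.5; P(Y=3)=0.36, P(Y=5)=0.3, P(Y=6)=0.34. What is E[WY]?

E[WY] = Σ_w Σ_y wy · P(W=w)P(Y=y)
 = 15·0.18 + 25·0.15 + 30·0.17 + 18·0.18 + 30·0.15 + 36·0.17
 = 2.7 + 3.75 + 5.1 + 3.24 + 4.5 + 6.12
 = 25.41

25.41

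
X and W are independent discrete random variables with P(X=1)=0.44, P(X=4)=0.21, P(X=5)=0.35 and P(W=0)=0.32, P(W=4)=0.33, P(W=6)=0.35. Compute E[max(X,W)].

4.5051

E[max(X,W)] = Σ_x Σ_w max(x,w) · P(X=x)P(W=w)
 = 1·0.1408 + 4·0.1452 + 6·0.154 + 4·0.0672 + 4·0.0693 + 6·0.0735 + 5·0.112 + 5·0.1155 + 6·0.1225
 = 0.1408 + 0.5808 + 0.924 + 0.2688 + 0.2772 + 0.441 + 0.56 + 0.5775 + 0.735
 = 4.5051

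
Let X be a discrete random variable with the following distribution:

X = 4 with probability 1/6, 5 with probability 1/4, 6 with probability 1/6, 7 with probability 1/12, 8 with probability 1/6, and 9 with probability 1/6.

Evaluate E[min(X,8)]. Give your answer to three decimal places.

6.167

E[min(X,8)] = Σ min(x,8)·P(X=x)
 = 4·1/6 + 5·1/4 + 6·1/6 + 7·1/12 + 8·1/6 + 8·1/6
 = 2/3 + 5/4 + 1 + 7/12 + 4/3 + 4/3
 = 37/6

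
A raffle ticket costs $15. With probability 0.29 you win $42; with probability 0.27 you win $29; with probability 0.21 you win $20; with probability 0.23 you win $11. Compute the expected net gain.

E[payout] = 42·0.29 + 29·0.27 + 20·0.21 + 11·0.23
 = 12.18 + 7.83 + 4.2 + 2.53
 = 26.74
Net = 26.74 - 15 = 11.74

11.74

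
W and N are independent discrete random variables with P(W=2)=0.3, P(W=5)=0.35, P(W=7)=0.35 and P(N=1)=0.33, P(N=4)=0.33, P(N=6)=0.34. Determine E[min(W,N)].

E[min(W,N)] = Σ_w Σ_n min(w,n) · P(W=w)P(N=n)
 = 1·0.099 + 2·0.099 + 2·0.102 + 1·0.1155 + 4·0.1155 + 5·0.119 + 1·0.1155 + 4·0.1155 + 6·0.119
 = 0.099 + 0.198 + 0.204 + 0.1155 + 0.462 + 0.595 + 0.1155 + 0.462 + 0.714
 = 2.965

2.965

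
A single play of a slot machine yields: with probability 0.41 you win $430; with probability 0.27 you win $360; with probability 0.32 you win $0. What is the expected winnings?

E[payout] = 430·0.41 + 360·0.27 + 0·0.32
 = 176.3 + 97.2 + 0
 = 273.5

273.5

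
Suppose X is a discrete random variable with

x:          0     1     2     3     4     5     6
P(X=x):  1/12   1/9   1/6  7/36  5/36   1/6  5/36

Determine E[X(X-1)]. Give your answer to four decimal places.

E[X(X-1)] = Σ x(x-1)·P(X=x)
 = 0·1/12 + 0·1/9 + 2·1/6 + 6·7/36 + 12·5/36 + 20·1/6 + 30·5/36
 = 0 + 0 + 1/3 + 7/6 + 5/3 + 10/3 + 25/6
 = 32/3

10.6667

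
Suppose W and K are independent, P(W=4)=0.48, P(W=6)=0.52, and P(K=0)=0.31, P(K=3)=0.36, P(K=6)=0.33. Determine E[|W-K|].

2.6136

E[|W-K|] = Σ_w Σ_k |w-k| · P(W=w)P(K=k)
 = 4·0.1488 + 1·0.1728 + 2·0.1584 + 6·0.1612 + 3·0.1872 + 0·0.1716
 = 0.5952 + 0.1728 + 0.3168 + 0.9672 + 0.5616 + 0
 = 2.6136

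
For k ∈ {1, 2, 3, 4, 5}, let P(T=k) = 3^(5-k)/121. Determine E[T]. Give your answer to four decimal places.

E[T] = Σ t·P(T=t)
 = 1·81/121 + 2·27/121 + 3·9/121 + 4·3/121 + 5·1/121
 = 81/121 + 54/121 + 27/121 + 12/121 + 5/121
 = 179/121

1.4793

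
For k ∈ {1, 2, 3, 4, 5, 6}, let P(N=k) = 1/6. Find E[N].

E[N] = Σ n·P(N=n)
 = 1·1/6 + 2·1/6 + 3·1/6 + 4·1/6 + 5·1/6 + 6·1/6
 = 1/6 + 1/3 + 1/2 + 2/3 + 5/6 + 1
 = 7/2

3.5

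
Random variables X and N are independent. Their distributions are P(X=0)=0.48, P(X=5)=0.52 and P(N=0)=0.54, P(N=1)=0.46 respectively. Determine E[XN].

E[XN] = Σ_x Σ_n xn · P(X=x)P(N=n)
 = 0·0.2592 + 0·0.2208 + 0·0.2808 + 5·0.2392
 = 0 + 0 + 0 + 1.196
 = 1.196

1.196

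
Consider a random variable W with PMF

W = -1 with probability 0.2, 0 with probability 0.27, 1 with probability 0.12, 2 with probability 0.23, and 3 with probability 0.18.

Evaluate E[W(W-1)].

1.94

E[W(W-1)] = Σ w(w-1)·P(W=w)
 = 2·0.2 + 0·0.27 + 0·0.12 + 2·0.23 + 6·0.18
 = 0.4 + 0 + 0 + 0.46 + 1.08
 = 1.94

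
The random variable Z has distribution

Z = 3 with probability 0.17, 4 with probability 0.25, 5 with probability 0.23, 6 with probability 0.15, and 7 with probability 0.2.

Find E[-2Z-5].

E[-2Z-5] = Σ (-2z-5)·P(Z=z)
 = (-11)·0.17 + (-13)·0.25 + (-15)·0.23 + (-17)·0.15 + (-19)·0.2
 = (-1.87) + (-3.25) + (-3.45) + (-2.55) + (-3.8)
 = -14.92

-14.92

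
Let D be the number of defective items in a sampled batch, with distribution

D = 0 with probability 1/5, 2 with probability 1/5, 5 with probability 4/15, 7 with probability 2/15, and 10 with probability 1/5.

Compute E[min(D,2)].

E[min(D,2)] = Σ min(d,2)·P(D=d)
 = 0·1/5 + 2·1/5 + 2·4/15 + 2·2/15 + 2·1/5
 = 0 + 2/5 + 8/15 + 4/15 + 2/5
 = 8/5

1.6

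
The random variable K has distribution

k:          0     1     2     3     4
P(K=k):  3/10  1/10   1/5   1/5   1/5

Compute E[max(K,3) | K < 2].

P(K < 2) = 3/10 + 1/10 = 2/5.
E[max(K,3) | K < 2] = [3·3/10 + 3·1/10] / (2/5)
 = 6/5 / (2/5)
 = 3

3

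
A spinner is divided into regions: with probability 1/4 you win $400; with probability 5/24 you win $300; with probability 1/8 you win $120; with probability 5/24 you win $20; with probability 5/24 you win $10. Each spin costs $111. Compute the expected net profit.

E[payout] = 400·1/4 + 300·5/24 + 120·1/8 + 20·5/24 + 10·5/24
 = 100 + 125/2 + 15 + 25/6 + 25/12
 = 735/4
Net = 735/4 - 111 = 291/4

72.75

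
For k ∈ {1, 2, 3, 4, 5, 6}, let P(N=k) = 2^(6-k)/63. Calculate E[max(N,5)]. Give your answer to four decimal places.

E[max(N,5)] = Σ max(n,5)·P(N=n)
 = 5·32/63 + 5·16/63 + 5·8/63 + 5·4/63 + 5·2/63 + 6·1/63
 = 160/63 + 80/63 + 40/63 + 20/63 + 10/63 + 2/21
 = 316/63

5.0159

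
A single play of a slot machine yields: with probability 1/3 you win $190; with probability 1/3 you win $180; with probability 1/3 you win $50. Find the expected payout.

E[payout] = 190·1/3 + 180·1/3 + 50·1/3
 = 190/3 + 60 + 50/3
 = 140

140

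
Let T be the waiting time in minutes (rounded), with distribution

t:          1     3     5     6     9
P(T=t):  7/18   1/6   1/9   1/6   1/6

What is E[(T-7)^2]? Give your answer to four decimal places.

E[(T-7)^2] = Σ (t-7)^2·P(T=t)
 = 36·7/18 + 16·1/6 + 4·1/9 + 1·1/6 + 4·1/6
 = 14 + 8/3 + 4/9 + 1/6 + 2/3
 = 323/18

17.9444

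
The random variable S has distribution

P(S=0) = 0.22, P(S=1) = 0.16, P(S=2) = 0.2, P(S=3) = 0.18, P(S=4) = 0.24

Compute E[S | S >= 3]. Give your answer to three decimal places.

P(S >= 3) = 0.18 + 0.24 = 0.42.
E[S | S >= 3] = [3·0.18 + 4·0.24] / 0.42
 = 1.5 / 0.42
 = 25/7

3.571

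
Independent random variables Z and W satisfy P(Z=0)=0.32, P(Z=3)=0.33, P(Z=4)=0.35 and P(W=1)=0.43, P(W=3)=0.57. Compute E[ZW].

E[ZW] = Σ_z Σ_w zw · P(Z=z)P(W=w)
 = 0·0.1376 + 0·0.1824 + 3·0.1419 + 9·0.1881 + 4·0.1505 + 12·0.1995
 = 0 + 0 + 0.4257 + 1.6929 + 0.602 + 2.394
 = 5.1146

5.1146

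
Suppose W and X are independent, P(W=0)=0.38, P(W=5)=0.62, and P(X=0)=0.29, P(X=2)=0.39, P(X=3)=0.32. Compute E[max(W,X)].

3.7612

E[max(W,X)] = Σ_w Σ_x max(w,x) · P(W=w)P(X=x)
 = 0·0.1102 + 2·0.1482 + 3·0.1216 + 5·0.1798 + 5·0.2418 + 5·0.1984
 = 0 + 0.2964 + 0.3648 + 0.899 + 1.209 + 0.992
 = 3.7612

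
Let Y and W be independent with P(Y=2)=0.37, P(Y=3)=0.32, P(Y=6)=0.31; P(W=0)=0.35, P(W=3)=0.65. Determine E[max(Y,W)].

3.8005

E[max(Y,W)] = Σ_y Σ_w max(y,w) · P(Y=y)P(W=w)
 = 2·0.1295 + 3·0.2405 + 3·0.112 + 3·0.208 + 6·0.1085 + 6·0.2015
 = 0.259 + 0.7215 + 0.336 + 0.624 + 0.651 + 1.209
 = 3.8005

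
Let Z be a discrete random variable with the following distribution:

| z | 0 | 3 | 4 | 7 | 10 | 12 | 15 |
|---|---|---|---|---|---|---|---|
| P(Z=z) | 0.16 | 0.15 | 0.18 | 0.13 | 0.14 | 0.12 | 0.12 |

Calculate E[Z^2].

68.88

E[Z^2] = Σ z^2·P(Z=z)
 = 0·0.16 + 9·0.15 + 16·0.18 + 49·0.13 + 100·0.14 + 144·0.12 + 225·0.12
 = 0 + 1.35 + 2.88 + 6.37 + 14 + 17.28 + 27
 = 68.88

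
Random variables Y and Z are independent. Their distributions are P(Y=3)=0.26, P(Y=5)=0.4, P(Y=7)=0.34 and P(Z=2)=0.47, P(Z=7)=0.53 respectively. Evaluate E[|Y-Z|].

2.4604

E[|Y-Z|] = Σ_y Σ_z |y-z| · P(Y=y)P(Z=z)
 = 1·0.1222 + 4·0.1378 + 3·0.188 + 2·0.212 + 5·0.1598 + 0·0.1802
 = 0.1222 + 0.5512 + 0.564 + 0.424 + 0.799 + 0
 = 2.4604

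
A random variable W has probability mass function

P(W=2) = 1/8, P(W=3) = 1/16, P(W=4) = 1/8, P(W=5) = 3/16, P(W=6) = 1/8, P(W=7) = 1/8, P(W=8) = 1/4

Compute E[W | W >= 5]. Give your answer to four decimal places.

6.6364

P(W >= 5) = 3/16 + 1/8 + 1/8 + 1/4 = 11/16.
E[W | W >= 5] = [5·3/16 + 6·1/8 + 7·1/8 + 8·1/4] / (11/16)
 = 73/16 / (11/16)
 = 73/11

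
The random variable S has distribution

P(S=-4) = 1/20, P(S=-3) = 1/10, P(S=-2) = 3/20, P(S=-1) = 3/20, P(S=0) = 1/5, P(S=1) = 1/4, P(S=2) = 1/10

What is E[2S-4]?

-5

E[2S-4] = Σ (2s-4)·P(S=s)
 = (-12)·1/20 + (-10)·1/10 + (-8)·3/20 + (-6)·3/20 + (-4)·1/5 + (-2)·1/4 + 0·1/10
 = (-3/5) + (-1) + (-6/5) + (-9/10) + (-4/5) + (-1/2) + 0
 = -5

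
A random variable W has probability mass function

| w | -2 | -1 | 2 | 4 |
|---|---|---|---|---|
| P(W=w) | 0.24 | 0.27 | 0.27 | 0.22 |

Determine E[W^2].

5.83

E[W^2] = Σ w^2·P(W=w)
 = 4·0.24 + 1·0.27 + 4·0.27 + 16·0.22
 = 0.96 + 0.27 + 1.08 + 3.52
 = 5.83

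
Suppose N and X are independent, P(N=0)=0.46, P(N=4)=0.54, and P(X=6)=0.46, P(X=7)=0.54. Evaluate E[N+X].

E[N+X] = Σ_n Σ_x (n+x) · P(N=n)P(X=x)
 = 6·0.2116 + 7·0.2484 + 10·0.2484 + 11·0.2916
 = 1.2696 + 1.7388 + 2.484 + 3.2076
 = 8.7

8.7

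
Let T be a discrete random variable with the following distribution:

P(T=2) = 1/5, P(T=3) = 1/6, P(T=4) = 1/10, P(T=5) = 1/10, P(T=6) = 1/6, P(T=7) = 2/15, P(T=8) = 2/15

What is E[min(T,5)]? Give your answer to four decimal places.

E[min(T,5)] = Σ min(t,5)·P(T=t)
 = 2·1/5 + 3·1/6 + 4·1/10 + 5·1/10 + 5·1/6 + 5·2/15 + 5·2/15
 = 2/5 + 1/2 + 2/5 + 1/2 + 5/6 + 2/3 + 2/3
 = 119/30

3.9667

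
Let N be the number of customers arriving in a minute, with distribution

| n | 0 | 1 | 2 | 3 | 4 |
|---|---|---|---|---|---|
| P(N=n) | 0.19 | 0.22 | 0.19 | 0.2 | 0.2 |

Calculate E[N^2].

E[N^2] = Σ n^2·P(N=n)
 = 0·0.19 + 1·0.22 + 4·0.19 + 9·0.2 + 16·0.2
 = 0 + 0.22 + 0.76 + 1.8 + 3.2
 = 5.98

5.98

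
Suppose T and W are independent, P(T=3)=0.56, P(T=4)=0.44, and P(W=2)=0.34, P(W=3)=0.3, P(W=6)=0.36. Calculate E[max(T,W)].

4.3616

E[max(T,W)] = Σ_t Σ_w max(t,w) · P(T=t)P(W=w)
 = 3·0.1904 + 3·0.168 + 6·0.2016 + 4·0.1496 + 4·0.132 + 6·0.1584
 = 0.5712 + 0.504 + 1.2096 + 0.5984 + 0.528 + 0.9504
 = 4.3616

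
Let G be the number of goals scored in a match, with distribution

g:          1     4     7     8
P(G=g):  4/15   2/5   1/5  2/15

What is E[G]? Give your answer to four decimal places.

E[G] = Σ g·P(G=g)
 = 1·4/15 + 4·2/5 + 7·1/5 + 8·2/15
 = 4/15 + 8/5 + 7/5 + 16/15
 = 13/3

4.3333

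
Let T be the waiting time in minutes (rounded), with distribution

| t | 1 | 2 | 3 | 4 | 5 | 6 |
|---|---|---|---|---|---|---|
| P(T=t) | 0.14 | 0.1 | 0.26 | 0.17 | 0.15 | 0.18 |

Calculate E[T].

E[T] = Σ t·P(T=t)
 = 1·0.14 + 2·0.1 + 3·0.26 + 4·0.17 + 5·0.15 + 6·0.18
 = 0.14 + 0.2 + 0.78 + 0.68 + 0.75 + 1.08
 = 3.63

3.63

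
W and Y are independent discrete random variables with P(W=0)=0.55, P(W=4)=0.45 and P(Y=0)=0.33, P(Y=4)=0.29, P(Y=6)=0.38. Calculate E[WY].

E[WY] = Σ_w Σ_y wy · P(W=w)P(Y=y)
 = 0·0.1815 + 0·0.1595 + 0·0.209 + 0·0.1485 + 16·0.1305 + 24·0.171
 = 0 + 0 + 0 + 0 + 2.088 + 4.104
 = 6.192

6.192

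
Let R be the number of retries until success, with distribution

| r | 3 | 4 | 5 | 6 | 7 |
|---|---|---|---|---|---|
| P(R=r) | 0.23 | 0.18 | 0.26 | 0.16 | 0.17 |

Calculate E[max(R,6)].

6.17

E[max(R,6)] = Σ max(r,6)·P(R=r)
 = 6·0.23 + 6·0.18 + 6·0.26 + 6·0.16 + 7·0.17
 = 1.38 + 1.08 + 1.56 + 0.96 + 1.19
 = 6.17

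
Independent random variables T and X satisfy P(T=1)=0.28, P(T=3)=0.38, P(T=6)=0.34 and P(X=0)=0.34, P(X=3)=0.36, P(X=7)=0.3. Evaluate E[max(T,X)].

4.7236

E[max(T,X)] = Σ_t Σ_x max(t,x) · P(T=t)P(X=x)
 = 1·0.0952 + 3·0.1008 + 7·0.084 + 3·0.1292 + 3·0.1368 + 7·0.114 + 6·0.1156 + 6·0.1224 + 7·0.102
 = 0.0952 + 0.3024 + 0.588 + 0.3876 + 0.4104 + 0.798 + 0.6936 + 0.7344 + 0.714
 = 4.7236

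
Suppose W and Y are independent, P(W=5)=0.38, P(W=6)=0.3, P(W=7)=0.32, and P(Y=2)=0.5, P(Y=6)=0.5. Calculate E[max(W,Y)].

E[max(W,Y)] = Σ_w Σ_y max(w,y) · P(W=w)P(Y=y)
 = 5·0.19 + 6·0.19 + 6·0.15 + 6·0.15 + 7·0.16 + 7·0.16
 = 0.95 + 1.14 + 0.9 + 0.9 + 1.12 + 1.12
 = 6.13

6.13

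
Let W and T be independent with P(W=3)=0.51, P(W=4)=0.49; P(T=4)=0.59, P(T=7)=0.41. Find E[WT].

18.2527

E[WT] = Σ_w Σ_t wt · P(W=w)P(T=t)
 = 12·0.3009 + 21·0.2091 + 16·0.2891 + 28·0.2009
 = 3.6108 + 4.3911 + 4.6256 + 5.6252
 = 18.2527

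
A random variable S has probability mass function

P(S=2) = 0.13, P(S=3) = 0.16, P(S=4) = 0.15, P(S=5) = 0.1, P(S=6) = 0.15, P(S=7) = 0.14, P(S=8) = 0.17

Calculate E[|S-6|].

E[|S-6|] = Σ |s-6|·P(S=s)
 = 4·0.13 + 3·0.16 + 2·0.15 + 1·0.1 + 0·0.15 + 1·0.14 + 2·0.17
 = 0.52 + 0.48 + 0.3 + 0.1 + 0 + 0.14 + 0.34
 = 1.88

1.88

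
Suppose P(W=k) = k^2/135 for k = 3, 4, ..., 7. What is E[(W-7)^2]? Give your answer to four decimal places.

3.1407

E[(W-7)^2] = Σ (w-7)^2·P(W=w)
 = 16·1/15 + 9·16/135 + 4·5/27 + 1·4/15 + 0·49/135
 = 16/15 + 16/15 + 20/27 + 4/15 + 0
 = 424/135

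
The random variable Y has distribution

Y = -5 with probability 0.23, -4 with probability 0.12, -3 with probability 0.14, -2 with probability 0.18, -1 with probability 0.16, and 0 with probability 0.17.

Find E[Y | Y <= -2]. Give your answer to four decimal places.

P(Y <= -2) = 0.23 + 0.12 + 0.14 + 0.18 = 0.67.
E[Y | Y <= -2] = [(-5)·0.23 + (-4)·0.12 + (-3)·0.14 + (-2)·0.18] / 0.67
 = -2.41 / 0.67
 = -241/67

-3.5970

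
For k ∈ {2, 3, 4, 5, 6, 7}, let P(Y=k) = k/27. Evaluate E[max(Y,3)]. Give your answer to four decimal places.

E[max(Y,3)] = Σ max(y,3)·P(Y=y)
 = 3·2/27 + 3·1/9 + 4·4/27 + 5·5/27 + 6·2/9 + 7·7/27
 = 2/9 + 1/3 + 16/27 + 25/27 + 4/3 + 49/27
 = 47/9

5.2222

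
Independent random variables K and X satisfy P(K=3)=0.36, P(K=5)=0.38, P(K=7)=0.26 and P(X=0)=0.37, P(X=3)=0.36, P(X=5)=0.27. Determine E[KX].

11.664

E[KX] = Σ_k Σ_x kx · P(K=k)P(X=x)
 = 0·0.1332 + 9·0.1296 + 15·0.0972 + 0·0.1406 + 15·0.1368 + 25·0.1026 + 0·0.0962 + 21·0.0936 + 35·0.0702
 = 0 + 1.1664 + 1.458 + 0 + 2.052 + 2.565 + 0 + 1.9656 + 2.457
 = 11.664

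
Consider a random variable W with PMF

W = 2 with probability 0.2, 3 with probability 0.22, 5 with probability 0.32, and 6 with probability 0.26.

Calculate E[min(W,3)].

2.8

E[min(W,3)] = Σ min(w,3)·P(W=w)
 = 2·0.2 + 3·0.22 + 3·0.32 + 3·0.26
 = 0.4 + 0.66 + 0.96 + 0.78
 = 2.8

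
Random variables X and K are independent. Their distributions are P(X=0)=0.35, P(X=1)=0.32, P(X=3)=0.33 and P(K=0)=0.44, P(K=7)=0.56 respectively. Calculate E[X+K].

E[X+K] = Σ_x Σ_k (x+k) · P(X=x)P(K=k)
 = 0·0.154 + 7·0.196 + 1·0.1408 + 8·0.1792 + 3·0.1452 + 10·0.1848
 = 0 + 1.372 + 0.1408 + 1.4336 + 0.4356 + 1.848
 = 5.23

5.23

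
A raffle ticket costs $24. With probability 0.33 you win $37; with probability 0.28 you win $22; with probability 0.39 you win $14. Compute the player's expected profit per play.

E[payout] = 37·0.33 + 22·0.28 + 14·0.39
 = 12.21 + 6.16 + 5.46
 = 23.83
Net = 23.83 - 24 = -0.17

-0.17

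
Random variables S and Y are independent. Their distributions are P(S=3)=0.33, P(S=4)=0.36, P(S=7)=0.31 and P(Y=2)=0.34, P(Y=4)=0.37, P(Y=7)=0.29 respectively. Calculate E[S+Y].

E[S+Y] = Σ_s Σ_y (s+y) · P(S=s)P(Y=y)
 = 5·0.1122 + 7·0.1221 + 10·0.0957 + 6·0.1224 + 8·0.1332 + 11·0.1044 + 9·0.1054 + 11·0.1147 + 14·0.0899
 = 0.561 + 0.8547 + 0.957 + 0.7344 + 1.0656 + 1.1484 + 0.9486 + 1.2617 + 1.2586
 = 8.79

8.79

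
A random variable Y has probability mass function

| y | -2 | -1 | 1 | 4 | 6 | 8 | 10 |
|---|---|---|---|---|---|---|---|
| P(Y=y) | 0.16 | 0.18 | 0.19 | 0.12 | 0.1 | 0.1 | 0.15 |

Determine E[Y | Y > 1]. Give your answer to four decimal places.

7.1915

P(Y > 1) = 0.12 + 0.1 + 0.1 + 0.15 = 0.47.
E[Y | Y > 1] = [4·0.12 + 6·0.1 + 8·0.1 + 10·0.15] / 0.47
 = 3.38 / 0.47
 = 338/47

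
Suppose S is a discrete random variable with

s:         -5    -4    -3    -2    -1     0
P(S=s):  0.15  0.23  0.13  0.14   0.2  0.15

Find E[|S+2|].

E[|S+2|] = Σ |s+2|·P(S=s)
 = 3·0.15 + 2·0.23 + 1·0.13 + 0·0.14 + 1·0.2 + 2·0.15
 = 0.45 + 0.46 + 0.13 + 0 + 0.2 + 0.3
 = 1.54

1.54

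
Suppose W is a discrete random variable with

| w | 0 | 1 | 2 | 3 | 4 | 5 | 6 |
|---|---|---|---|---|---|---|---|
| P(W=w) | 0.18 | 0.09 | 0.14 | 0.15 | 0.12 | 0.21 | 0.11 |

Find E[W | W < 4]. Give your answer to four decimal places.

P(W < 4) = 0.18 + 0.09 + 0.14 + 0.15 = 0.56.
E[W | W < 4] = [0·0.18 + 1·0.09 + 2·0.14 + 3·0.15] / 0.56
 = 0.82 / 0.56
 = 41/28

1.4643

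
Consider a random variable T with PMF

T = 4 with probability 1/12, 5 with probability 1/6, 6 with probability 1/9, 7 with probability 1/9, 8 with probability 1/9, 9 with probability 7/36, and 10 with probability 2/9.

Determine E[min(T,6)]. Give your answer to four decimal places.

5.6667

E[min(T,6)] = Σ min(t,6)·P(T=t)
 = 4·1/12 + 5·1/6 + 6·1/9 + 6·1/9 + 6·1/9 + 6·7/36 + 6·2/9
 = 1/3 + 5/6 + 2/3 + 2/3 + 2/3 + 7/6 + 4/3
 = 17/3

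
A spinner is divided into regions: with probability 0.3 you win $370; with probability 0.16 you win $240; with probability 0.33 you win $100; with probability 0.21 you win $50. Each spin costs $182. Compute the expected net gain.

10.9

E[payout] = 370·0.3 + 240·0.16 + 100·0.33 + 50·0.21
 = 111 + 38.4 + 33 + 10.5
 = 192.9
Net = 192.9 - 182 = 10.9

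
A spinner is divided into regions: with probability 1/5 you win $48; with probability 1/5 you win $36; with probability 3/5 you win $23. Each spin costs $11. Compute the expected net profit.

E[payout] = 48·1/5 + 36·1/5 + 23·3/5
 = 48/5 + 36/5 + 69/5
 = 153/5
Net = 153/5 - 11 = 98/5

19.6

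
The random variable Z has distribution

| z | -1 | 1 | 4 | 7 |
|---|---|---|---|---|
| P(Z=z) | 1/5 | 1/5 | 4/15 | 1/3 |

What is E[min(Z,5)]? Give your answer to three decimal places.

E[min(Z,5)] = Σ min(z,5)·P(Z=z)
 = (-1)·1/5 + 1·1/5 + 4·4/15 + 5·1/3
 = (-1/5) + 1/5 + 16/15 + 5/3
 = 41/15

2.733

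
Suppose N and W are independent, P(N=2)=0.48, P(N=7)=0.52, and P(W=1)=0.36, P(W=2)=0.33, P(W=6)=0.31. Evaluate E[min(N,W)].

2.2848

E[min(N,W)] = Σ_n Σ_w min(n,w) · P(N=n)P(W=w)
 = 1·0.1728 + 2·0.1584 + 2·0.1488 + 1·0.1872 + 2·0.1716 + 6·0.1612
 = 0.1728 + 0.3168 + 0.2976 + 0.1872 + 0.3432 + 0.9672
 = 2.2848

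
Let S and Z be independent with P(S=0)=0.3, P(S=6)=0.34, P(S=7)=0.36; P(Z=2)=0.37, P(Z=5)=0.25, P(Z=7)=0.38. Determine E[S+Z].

9.21

E[S+Z] = Σ_s Σ_z (s+z) · P(S=s)P(Z=z)
 = 2·0.111 + 5·0.075 + 7·0.114 + 8·0.1258 + 11·0.085 + 13·0.1292 + 9·0.1332 + 12·0.09 + 14·0.1368
 = 0.222 + 0.375 + 0.798 + 1.0064 + 0.935 + 1.6796 + 1.1988 + 1.08 + 1.9152
 = 9.21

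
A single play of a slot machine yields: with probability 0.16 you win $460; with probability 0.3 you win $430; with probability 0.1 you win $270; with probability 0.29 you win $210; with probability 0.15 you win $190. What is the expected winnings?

E[payout] = 460·0.16 + 430·0.3 + 270·0.1 + 210·0.29 + 190·0.15
 = 73.6 + 129 + 27 + 60.9 + 28.5
 = 319

319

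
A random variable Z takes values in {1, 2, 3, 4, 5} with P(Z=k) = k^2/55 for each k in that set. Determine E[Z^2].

17.8

E[Z^2] = Σ z^2·P(Z=z)
 = 1·1/55 + 4·4/55 + 9·9/55 + 16·16/55 + 25·5/11
 = 1/55 + 16/55 + 81/55 + 256/55 + 125/11
 = 89/5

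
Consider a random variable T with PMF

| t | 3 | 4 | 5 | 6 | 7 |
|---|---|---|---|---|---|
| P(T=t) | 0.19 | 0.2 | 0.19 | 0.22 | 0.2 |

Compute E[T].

E[T] = Σ t·P(T=t)
 = 3·0.19 + 4·0.2 + 5·0.19 + 6·0.22 + 7·0.2
 = 0.57 + 0.8 + 0.95 + 1.32 + 1.4
 = 5.04

5.04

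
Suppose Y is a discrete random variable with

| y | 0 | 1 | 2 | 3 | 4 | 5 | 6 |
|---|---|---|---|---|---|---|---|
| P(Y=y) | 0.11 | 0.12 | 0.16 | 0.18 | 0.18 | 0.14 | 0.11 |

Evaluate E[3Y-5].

E[3Y-5] = Σ (3y-5)·P(Y=y)
 = (-5)·0.11 + (-2)·0.12 + 1·0.16 + 4·0.18 + 7·0.18 + 10·0.14 + 13·0.11
 = (-0.55) + (-0.24) + 0.16 + 0.72 + 1.26 + 1.4 + 1.43
 = 4.18

4.18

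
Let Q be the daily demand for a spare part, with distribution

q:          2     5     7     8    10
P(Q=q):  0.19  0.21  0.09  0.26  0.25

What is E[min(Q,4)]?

3.62

E[min(Q,4)] = Σ min(q,4)·P(Q=q)
 = 2·0.19 + 4·0.21 + 4·0.09 + 4·0.26 + 4·0.25
 = 0.38 + 0.84 + 0.36 + 1.04 + 1
 = 3.62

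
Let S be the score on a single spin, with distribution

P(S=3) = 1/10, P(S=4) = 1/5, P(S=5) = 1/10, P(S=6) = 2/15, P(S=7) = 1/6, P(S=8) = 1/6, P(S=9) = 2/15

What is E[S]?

E[S] = Σ s·P(S=s)
 = 3·1/10 + 4·1/5 + 5·1/10 + 6·2/15 + 7·1/6 + 8·1/6 + 9·2/15
 = 3/10 + 4/5 + 1/2 + 4/5 + 7/6 + 4/3 + 6/5
 = 61/10

6.1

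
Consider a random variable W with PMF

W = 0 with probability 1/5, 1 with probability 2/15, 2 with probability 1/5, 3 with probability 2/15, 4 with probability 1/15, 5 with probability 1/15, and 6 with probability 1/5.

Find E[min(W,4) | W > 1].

3.2

P(W > 1) = 1/5 + 2/15 + 1/15 + 1/15 + 1/5 = 2/3.
E[min(W,4) | W > 1] = [2·1/5 + 3·2/15 + 4·1/15 + 4·1/15 + 4·1/5] / (2/3)
 = 32/15 / (2/3)
 = 16/5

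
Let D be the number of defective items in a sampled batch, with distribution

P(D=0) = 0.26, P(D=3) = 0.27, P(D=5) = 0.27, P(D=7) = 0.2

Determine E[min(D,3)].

2.22

E[min(D,3)] = Σ min(d,3)·P(D=d)
 = 0·0.26 + 3·0.27 + 3·0.27 + 3·0.2
 = 0 + 0.81 + 0.81 + 0.6
 = 2.22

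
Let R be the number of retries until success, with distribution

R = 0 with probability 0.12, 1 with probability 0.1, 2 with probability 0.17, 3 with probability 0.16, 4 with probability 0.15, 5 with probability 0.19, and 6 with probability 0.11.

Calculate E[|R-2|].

1.81

E[|R-2|] = Σ |r-2|·P(R=r)
 = 2·0.12 + 1·0.1 + 0·0.17 + 1·0.16 + 2·0.15 + 3·0.19 + 4·0.11
 = 0.24 + 0.1 + 0 + 0.16 + 0.3 + 0.57 + 0.44
 = 1.81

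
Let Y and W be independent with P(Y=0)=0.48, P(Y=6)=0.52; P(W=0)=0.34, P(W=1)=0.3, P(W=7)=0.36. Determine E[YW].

E[YW] = Σ_y Σ_w yw · P(Y=y)P(W=w)
 = 0·0.1632 + 0·0.144 + 0·0.1728 + 0·0.1768 + 6·0.156 + 42·0.1872
 = 0 + 0 + 0 + 0 + 0.936 + 7.8624
 = 8.7984

8.7984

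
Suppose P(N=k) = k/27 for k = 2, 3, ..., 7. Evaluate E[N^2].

29

E[N^2] = Σ n^2·P(N=n)
 = 4·2/27 + 9·1/9 + 16·4/27 + 25·5/27 + 36·2/9 + 49·7/27
 = 8/27 + 1 + 64/27 + 125/27 + 8 + 343/27
 = 29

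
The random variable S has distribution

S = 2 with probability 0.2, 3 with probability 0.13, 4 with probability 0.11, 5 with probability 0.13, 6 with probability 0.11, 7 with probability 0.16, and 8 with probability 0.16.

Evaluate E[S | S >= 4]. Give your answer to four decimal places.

P(S >= 4) = 0.11 + 0.13 + 0.11 + 0.16 + 0.16 = 0.67.
E[S | S >= 4] = [4·0.11 + 5·0.13 + 6·0.11 + 7·0.16 + 8·0.16] / 0.67
 = 4.15 / 0.67
 = 415/67

6.1940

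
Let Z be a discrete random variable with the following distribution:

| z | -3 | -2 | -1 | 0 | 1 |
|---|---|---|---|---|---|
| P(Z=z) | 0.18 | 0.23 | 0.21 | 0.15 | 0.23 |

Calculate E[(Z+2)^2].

3.06

E[(Z+2)^2] = Σ (z+2)^2·P(Z=z)
 = 1·0.18 + 0·0.23 + 1·0.21 + 4·0.15 + 9·0.23
 = 0.18 + 0 + 0.21 + 0.6 + 2.07
 = 3.06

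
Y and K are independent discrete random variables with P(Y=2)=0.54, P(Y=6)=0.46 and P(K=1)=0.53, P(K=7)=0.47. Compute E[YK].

14.6688

E[YK] = Σ_y Σ_k yk · P(Y=y)P(K=k)
 = 2·0.2862 + 14·0.2538 + 6·0.2438 + 42·0.2162
 = 0.5724 + 3.5532 + 1.4628 + 9.0804
 = 14.6688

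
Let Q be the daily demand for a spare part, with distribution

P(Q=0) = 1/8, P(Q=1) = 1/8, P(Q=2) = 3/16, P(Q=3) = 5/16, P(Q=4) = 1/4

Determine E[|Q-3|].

1.0625

E[|Q-3|] = Σ |q-3|·P(Q=q)
 = 3·1/8 + 2·1/8 + 1·3/16 + 0·5/16 + 1·1/4
 = 3/8 + 1/4 + 3/16 + 0 + 1/4
 = 17/16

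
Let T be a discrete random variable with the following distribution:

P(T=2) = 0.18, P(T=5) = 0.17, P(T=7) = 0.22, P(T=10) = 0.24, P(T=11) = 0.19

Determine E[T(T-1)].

55.5

E[T(T-1)] = Σ t(t-1)·P(T=t)
 = 2·0.18 + 20·0.17 + 42·0.22 + 90·0.24 + 110·0.19
 = 0.36 + 3.4 + 9.24 + 21.6 + 20.9
 = 55.5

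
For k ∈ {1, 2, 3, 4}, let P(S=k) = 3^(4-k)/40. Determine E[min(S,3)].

E[min(S,3)] = Σ min(s,3)·P(S=s)
 = 1·27/40 + 2·9/40 + 3·3/40 + 3·1/40
 = 27/40 + 9/20 + 9/40 + 3/40
 = 57/40

1.425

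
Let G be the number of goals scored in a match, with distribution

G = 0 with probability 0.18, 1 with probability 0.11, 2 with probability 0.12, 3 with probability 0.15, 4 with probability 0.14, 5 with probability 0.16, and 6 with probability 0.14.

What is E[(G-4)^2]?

5.22

E[(G-4)^2] = Σ (g-4)^2·P(G=g)
 = 16·0.18 + 9·0.11 + 4·0.12 + 1·0.15 + 0·0.14 + 1·0.16 + 4·0.14
 = 2.88 + 0.99 + 0.48 + 0.15 + 0 + 0.16 + 0.56
 = 5.22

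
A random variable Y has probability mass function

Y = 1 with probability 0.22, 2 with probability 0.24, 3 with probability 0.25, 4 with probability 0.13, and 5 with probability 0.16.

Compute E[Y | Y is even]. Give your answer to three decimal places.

P(Y is even) = 0.24 + 0.13 = 0.37.
E[Y | Y is even] = [2·0.24 + 4·0.13] / 0.37
 = 1 / 0.37
 = 100/37

2.703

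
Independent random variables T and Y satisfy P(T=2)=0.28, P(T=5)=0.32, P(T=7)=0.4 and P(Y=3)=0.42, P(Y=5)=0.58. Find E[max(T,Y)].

E[max(T,Y)] = Σ_t Σ_y max(t,y) · P(T=t)P(Y=y)
 = 3·0.1176 + 5·0.1624 + 5·0.1344 + 5·0.1856 + 7·0.168 + 7·0.232
 = 0.3528 + 0.812 + 0.672 + 0.928 + 1.176 + 1.624
 = 5.5648

5.5648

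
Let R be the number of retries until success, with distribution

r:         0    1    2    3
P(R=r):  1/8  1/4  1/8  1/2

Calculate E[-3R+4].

E[-3R+4] = Σ (-3r+4)·P(R=r)
 = 4·1/8 + 1·1/4 + (-2)·1/8 + (-5)·1/2
 = 1/2 + 1/4 + (-1/4) + (-5/2)
 = -2

-2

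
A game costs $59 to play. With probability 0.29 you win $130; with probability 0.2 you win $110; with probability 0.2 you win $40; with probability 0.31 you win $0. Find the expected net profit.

8.7

E[payout] = 130·0.29 + 110·0.2 + 40·0.2 + 0·0.31
 = 37.7 + 22 + 8 + 0
 = 67.7
Net = 67.7 - 59 = 8.7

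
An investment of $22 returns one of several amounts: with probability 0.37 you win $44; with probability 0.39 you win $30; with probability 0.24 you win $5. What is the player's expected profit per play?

E[payout] = 44·0.37 + 30·0.39 + 5·0.24
 = 16.28 + 11.7 + 1.2
 = 29.18
Net = 29.18 - 22 = 7.18

7.18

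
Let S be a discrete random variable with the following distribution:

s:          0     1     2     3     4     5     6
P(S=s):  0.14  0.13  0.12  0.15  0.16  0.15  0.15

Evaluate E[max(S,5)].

E[max(S,5)] = Σ max(s,5)·P(S=s)
 = 5·0.14 + 5·0.13 + 5·0.12 + 5·0.15 + 5·0.16 + 5·0.15 + 6·0.15
 = 0.7 + 0.65 + 0.6 + 0.75 + 0.8 + 0.75 + 0.9
 = 5.15

5.15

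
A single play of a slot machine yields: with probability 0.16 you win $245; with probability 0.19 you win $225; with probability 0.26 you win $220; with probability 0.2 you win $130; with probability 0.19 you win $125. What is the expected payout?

E[payout] = 245·0.16 + 225·0.19 + 220·0.26 + 130·0.2 + 125·0.19
 = 39.2 + 42.75 + 57.2 + 26 + 23.75
 = 188.9

188.9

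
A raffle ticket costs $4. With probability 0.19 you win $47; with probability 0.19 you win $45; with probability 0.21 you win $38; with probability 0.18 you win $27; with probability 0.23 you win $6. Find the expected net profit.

E[payout] = 47·0.19 + 45·0.19 + 38·0.21 + 27·0.18 + 6·0.23
 = 8.93 + 8.55 + 7.98 + 4.86 + 1.38
 = 31.7
Net = 31.7 - 4 = 27.7

27.7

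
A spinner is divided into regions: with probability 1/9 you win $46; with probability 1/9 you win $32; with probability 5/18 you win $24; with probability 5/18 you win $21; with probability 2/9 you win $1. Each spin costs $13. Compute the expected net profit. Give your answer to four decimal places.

E[payout] = 46·1/9 + 32·1/9 + 24·5/18 + 21·5/18 + 1·2/9
 = 46/9 + 32/9 + 20/3 + 35/6 + 2/9
 = 385/18
Net = 385/18 - 13 = 151/18

8.3889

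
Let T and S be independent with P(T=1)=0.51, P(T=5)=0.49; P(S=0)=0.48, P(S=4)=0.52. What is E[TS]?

E[TS] = Σ_t Σ_s ts · P(T=t)P(S=s)
 = 0·0.2448 + 4·0.2652 + 0·0.2352 + 20·0.2548
 = 0 + 1.0608 + 0 + 5.096
 = 6.1568

6.1568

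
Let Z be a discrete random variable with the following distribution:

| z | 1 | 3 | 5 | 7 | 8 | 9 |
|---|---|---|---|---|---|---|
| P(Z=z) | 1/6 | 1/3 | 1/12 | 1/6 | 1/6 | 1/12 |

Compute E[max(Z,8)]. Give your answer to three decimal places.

E[max(Z,8)] = Σ max(z,8)·P(Z=z)
 = 8·1/6 + 8·1/3 + 8·1/12 + 8·1/6 + 8·1/6 + 9·1/12
 = 4/3 + 8/3 + 2/3 + 4/3 + 4/3 + 3/4
 = 97/12

8.083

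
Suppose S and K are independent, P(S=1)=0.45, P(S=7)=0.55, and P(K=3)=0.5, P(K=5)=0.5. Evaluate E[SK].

E[SK] = Σ_s Σ_k sk · P(S=s)P(K=k)
 = 3·0.225 + 5·0.225 + 21·0.275 + 35·0.275
 = 0.675 + 1.125 + 5.775 + 9.625
 = 17.2

17.2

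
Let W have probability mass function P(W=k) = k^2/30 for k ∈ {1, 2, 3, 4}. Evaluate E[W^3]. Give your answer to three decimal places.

43.333

E[W^3] = Σ w^3·P(W=w)
 = 1·1/30 + 8·2/15 + 27·3/10 + 64·8/15
 = 1/30 + 16/15 + 81/10 + 512/15
 = 130/3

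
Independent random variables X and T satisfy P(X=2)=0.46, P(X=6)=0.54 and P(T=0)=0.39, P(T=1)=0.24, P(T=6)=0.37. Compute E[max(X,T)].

4.8408

E[max(X,T)] = Σ_x Σ_t max(x,t) · P(X=x)P(T=t)
 = 2·0.1794 + 2·0.1104 + 6·0.1702 + 6·0.2106 + 6·0.1296 + 6·0.1998
 = 0.3588 + 0.2208 + 1.0212 + 1.2636 + 0.7776 + 1.1988
 = 4.8408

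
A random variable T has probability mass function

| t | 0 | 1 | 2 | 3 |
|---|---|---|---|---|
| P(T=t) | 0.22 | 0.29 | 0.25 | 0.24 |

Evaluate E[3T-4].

0.53

E[3T-4] = Σ (3t-4)·P(T=t)
 = (-4)·0.22 + (-1)·0.29 + 2·0.25 + 5·0.24
 = (-0.88) + (-0.29) + 0.5 + 1.2
 = 0.53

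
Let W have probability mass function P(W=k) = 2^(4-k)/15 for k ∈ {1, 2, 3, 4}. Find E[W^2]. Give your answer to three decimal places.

3.867

E[W^2] = Σ w^2·P(W=w)
 = 1·8/15 + 4·4/15 + 9·2/15 + 16·1/15
 = 8/15 + 16/15 + 6/5 + 16/15
 = 58/15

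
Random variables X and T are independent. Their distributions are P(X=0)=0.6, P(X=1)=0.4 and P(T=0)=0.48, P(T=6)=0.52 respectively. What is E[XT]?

E[XT] = Σ_x Σ_t xt · P(X=x)P(T=t)
 = 0·0.288 + 0·0.312 + 0·0.192 + 6·0.208
 = 0 + 0 + 0 + 1.248
 = 1.248

1.248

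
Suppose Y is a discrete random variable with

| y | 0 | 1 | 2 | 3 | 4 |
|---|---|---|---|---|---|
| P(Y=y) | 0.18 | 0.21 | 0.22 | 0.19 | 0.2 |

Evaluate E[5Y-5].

E[5Y-5] = Σ (5y-5)·P(Y=y)
 = (-5)·0.18 + 0·0.21 + 5·0.22 + 10·0.19 + 15·0.2
 = (-0.9) + 0 + 1.1 + 1.9 + 3
 = 5.1

5.1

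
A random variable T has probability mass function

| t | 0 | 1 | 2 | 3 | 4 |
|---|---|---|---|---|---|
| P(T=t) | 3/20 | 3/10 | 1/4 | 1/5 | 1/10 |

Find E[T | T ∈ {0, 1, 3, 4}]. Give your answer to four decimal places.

P(T ∈ {0, 1, 3, 4}) = 3/20 + 3/10 + 1/5 + 1/10 = 3/4.
E[T | T ∈ {0, 1, 3, 4}] = [0·3/20 + 1·3/10 + 3·1/5 + 4·1/10] / (3/4)
 = 13/10 / (3/4)
 = 26/15

1.7333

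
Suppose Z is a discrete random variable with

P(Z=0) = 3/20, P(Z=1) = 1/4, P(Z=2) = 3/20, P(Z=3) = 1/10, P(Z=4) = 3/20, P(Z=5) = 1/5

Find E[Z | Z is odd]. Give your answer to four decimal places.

2.8182

P(Z is odd) = 1/4 + 1/10 + 1/5 = 11/20.
E[Z | Z is odd] = [1·1/4 + 3·1/10 + 5·1/5] / (11/20)
 = 31/20 / (11/20)
 = 31/11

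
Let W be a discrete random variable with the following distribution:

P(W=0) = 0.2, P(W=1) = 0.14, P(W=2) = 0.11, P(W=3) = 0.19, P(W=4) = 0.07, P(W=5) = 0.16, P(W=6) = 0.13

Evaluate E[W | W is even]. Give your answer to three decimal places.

P(W is even) = 0.2 + 0.11 + 0.07 + 0.13 = 0.51.
E[W | W is even] = [0·0.2 + 2·0.11 + 4·0.07 + 6·0.13] / 0.51
 = 1.28 / 0.51
 = 128/51

2.510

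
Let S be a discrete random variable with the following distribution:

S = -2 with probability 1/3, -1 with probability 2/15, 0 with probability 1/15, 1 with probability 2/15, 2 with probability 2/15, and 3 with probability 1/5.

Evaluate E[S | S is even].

P(S is even) = 1/3 + 1/15 + 2/15 = 8/15.
E[S | S is even] = [(-2)·1/3 + 0·1/15 + 2·2/15] / (8/15)
 = -2/5 / (8/15)
 = -3/4

-0.75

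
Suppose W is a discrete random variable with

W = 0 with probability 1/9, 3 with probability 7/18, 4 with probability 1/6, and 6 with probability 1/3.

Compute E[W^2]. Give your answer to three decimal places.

E[W^2] = Σ w^2·P(W=w)
 = 0·1/9 + 9·7/18 + 16·1/6 + 36·1/3
 = 0 + 7/2 + 8/3 + 12
 = 109/6

18.167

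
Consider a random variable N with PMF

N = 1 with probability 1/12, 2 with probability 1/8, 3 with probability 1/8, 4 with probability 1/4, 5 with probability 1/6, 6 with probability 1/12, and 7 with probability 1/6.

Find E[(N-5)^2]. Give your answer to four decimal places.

E[(N-5)^2] = Σ (n-5)^2·P(N=n)
 = 16·1/12 + 9·1/8 + 4·1/8 + 1·1/4 + 0·1/6 + 1·1/12 + 4·1/6
 = 4/3 + 9/8 + 1/2 + 1/4 + 0 + 1/12 + 2/3
 = 95/24

3.9583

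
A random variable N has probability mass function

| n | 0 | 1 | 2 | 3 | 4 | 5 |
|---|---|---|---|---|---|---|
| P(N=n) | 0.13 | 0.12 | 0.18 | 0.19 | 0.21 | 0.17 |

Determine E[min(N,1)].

0.87

E[min(N,1)] = Σ min(n,1)·P(N=n)
 = 0·0.13 + 1·0.12 + 1·0.18 + 1·0.19 + 1·0.21 + 1·0.17
 = 0 + 0.12 + 0.18 + 0.19 + 0.21 + 0.17
 = 0.87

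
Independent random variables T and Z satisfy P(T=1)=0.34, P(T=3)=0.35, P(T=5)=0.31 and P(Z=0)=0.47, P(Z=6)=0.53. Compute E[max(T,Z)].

E[max(T,Z)] = Σ_t Σ_z max(t,z) · P(T=t)P(Z=z)
 = 1·0.1598 + 6·0.1802 + 3·0.1645 + 6·0.1855 + 5·0.1457 + 6·0.1643
 = 0.1598 + 1.0812 + 0.4935 + 1.113 + 0.7285 + 0.9858
 = 4.5618

4.5618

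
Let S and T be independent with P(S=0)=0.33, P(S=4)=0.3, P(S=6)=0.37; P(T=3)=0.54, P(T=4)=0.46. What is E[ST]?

11.8332

E[ST] = Σ_s Σ_t st · P(S=s)P(T=t)
 = 0·0.1782 + 0·0.1518 + 12·0.162 + 16·0.138 + 18·0.1998 + 24·0.1702
 = 0 + 0 + 1.944 + 2.208 + 3.5964 + 4.0848
 = 11.8332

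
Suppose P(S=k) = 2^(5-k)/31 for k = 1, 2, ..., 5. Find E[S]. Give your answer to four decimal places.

E[S] = Σ s·P(S=s)
 = 1·16/31 + 2·8/31 + 3·4/31 + 4·2/31 + 5·1/31
 = 16/31 + 16/31 + 12/31 + 8/31 + 5/31
 = 57/31

1.8387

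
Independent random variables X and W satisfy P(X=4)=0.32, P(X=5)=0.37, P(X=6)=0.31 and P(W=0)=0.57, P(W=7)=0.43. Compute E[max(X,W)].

E[max(X,W)] = Σ_x Σ_w max(x,w) · P(X=x)P(W=w)
 = 4·0.1824 + 7·0.1376 + 5·0.2109 + 7·0.1591 + 6·0.1767 + 7·0.1333
 = 0.7296 + 0.9632 + 1.0545 + 1.1137 + 1.0602 + 0.9331
 = 5.8543

5.8543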